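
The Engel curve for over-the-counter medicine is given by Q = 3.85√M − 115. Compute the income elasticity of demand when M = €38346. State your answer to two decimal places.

0.59

At M = 38346: Q = 638.912.
dQ/dM = 3.85/(2√M) = 0.00983039 at this income.
η = (dQ/dM)·(M/Q) = 0.00983039 × (38346/638.912) = 0.59.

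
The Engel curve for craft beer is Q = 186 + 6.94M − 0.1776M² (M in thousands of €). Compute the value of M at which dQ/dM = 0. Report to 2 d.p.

19.54

dQ/dM = 6.94 − 0.3552M.
The good is inferior where dQ/dM < 0. Setting dQ/dM = 0 gives M = 6.94 / 0.3552 = 19.54.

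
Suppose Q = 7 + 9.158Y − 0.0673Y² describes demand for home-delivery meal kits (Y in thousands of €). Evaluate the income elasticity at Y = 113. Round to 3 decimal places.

At Y = 113: Q = 182.5003.
dQ/dY = 9.158 − 0.1346Y = -6.05180.
η = (dQ/dY)·(Y/Q) = -6.05180 × (113/182.5003) = -3.747.

-3.747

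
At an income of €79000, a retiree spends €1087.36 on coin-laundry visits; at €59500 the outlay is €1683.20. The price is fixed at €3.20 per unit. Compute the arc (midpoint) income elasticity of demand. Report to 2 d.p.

-1.53

With a constant price, Q₁ = 1087.36/3.20 = 339.800 and Q₂ = 1683.20/3.20 = 526.000 (equivalently, work directly with expenditure since P cancels).
Midpoint %ΔQ = (1683.20 − 1087.36)/1385.28 = 0.43012; midpoint %ΔI = (59500 − 79000)/69250 = -0.28159.
η = 0.43012 / -0.28159 = -1.53.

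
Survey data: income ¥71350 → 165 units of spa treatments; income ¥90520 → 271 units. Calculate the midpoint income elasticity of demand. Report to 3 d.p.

2.053

ΔQ = 271 − 165 = 106; midpoint Q̄ = (165 + 271)/2 = 218.
ΔI = 90520 − 71350 = 19170; midpoint Ī = (71350 + 90520)/2 = 80935.
η = (ΔQ/Q̄) ÷ (ΔI/Ī) = (106/218) ÷ (19170/80935) = 2.053.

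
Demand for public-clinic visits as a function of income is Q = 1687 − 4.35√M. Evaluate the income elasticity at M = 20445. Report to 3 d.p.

-0.292

At M = 20445: Q = 1065.011.
dQ/dM = -4.35/(2√M) = -0.0152113 at this income.
η = (dQ/dM)·(M/Q) = -0.0152113 × (20445/1065.011) = -0.292.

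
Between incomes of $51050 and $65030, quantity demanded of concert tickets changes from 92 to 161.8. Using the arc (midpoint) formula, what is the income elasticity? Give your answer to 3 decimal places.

2.284

ΔQ = 161.8 − 92 = 69.8; midpoint Q̄ = (92 + 161.8)/2 = 126.9.
ΔI = 65030 − 51050 = 13980; midpoint Ī = (51050 + 65030)/2 = 58040.
η = (ΔQ/Q̄) ÷ (ΔI/Ī) = (69.8/126.9) ÷ (13980/58040) = 2.284.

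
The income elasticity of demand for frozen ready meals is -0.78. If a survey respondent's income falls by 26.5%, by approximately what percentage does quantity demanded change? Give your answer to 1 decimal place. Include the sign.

20.7%

%ΔQ ≈ η × %ΔI = -0.78 × (-26.5%) = 20.7%.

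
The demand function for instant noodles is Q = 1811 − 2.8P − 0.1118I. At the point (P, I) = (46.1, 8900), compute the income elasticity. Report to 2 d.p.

-1.45

At P = 46.1, I = 8900: Q = 686.900.
Holding P constant, ∂Q/∂I = −0.1118.
η_I = (∂Q/∂I)·(I/Q) = -0.1118 × (8900/686.900) = -1.45.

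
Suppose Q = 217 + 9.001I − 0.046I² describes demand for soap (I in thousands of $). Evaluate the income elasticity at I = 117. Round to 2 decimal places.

At I = 117: Q = 640.4230.
dQ/dI = 9.001 − 0.092I = -1.76300.
η = (dQ/dI)·(I/Q) = -1.76300 × (117/640.4230) = -0.32.

-0.32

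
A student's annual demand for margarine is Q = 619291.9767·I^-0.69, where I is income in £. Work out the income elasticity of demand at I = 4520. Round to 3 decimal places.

For Q = A·I^β the income elasticity is constant and equal to β.
Here β = -0.69, so η = -0.690.

-0.690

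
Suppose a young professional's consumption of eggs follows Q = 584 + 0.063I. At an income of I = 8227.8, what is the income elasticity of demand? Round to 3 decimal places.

At I = 8227.8: Q = 1102.351.
dQ/dI = 0.063.
η = (dQ/dI)·(I/Q) = 0.063 × (8227.8/1102.351) = 0.470.

0.470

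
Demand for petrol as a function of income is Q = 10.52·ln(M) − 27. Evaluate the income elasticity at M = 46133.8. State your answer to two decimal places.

At M = 46133.8: Q = 85.977.
dQ/dM = 10.52/M = 0.000228032 at this income.
η = (dQ/dM)·(M/Q) = 0.000228032 × (46133.8/85.977) = 0.12.

0.12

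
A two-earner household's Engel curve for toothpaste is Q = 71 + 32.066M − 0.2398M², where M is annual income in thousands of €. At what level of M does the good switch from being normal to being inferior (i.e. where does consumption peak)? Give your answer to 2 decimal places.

66.86

dQ/dM = 32.066 − 0.4796M.
The good is inferior where dQ/dM < 0. Setting dQ/dM = 0 gives M = 32.066 / 0.4796 = 66.86.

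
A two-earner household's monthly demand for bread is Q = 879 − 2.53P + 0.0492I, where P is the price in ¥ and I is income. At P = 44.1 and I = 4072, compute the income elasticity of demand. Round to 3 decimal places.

At P = 44.1, I = 4072: Q = 967.769.
Holding P constant, ∂Q/∂I = 0.0492.
η_I = (∂Q/∂I)·(I/Q) = 0.0492 × (4072/967.769) = 0.207.

0.207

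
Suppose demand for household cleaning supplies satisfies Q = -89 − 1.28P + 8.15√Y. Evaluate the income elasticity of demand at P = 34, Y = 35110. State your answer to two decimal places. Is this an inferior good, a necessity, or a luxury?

At P = 34, Y = 35110: Q = 1394.600.
Holding P constant, ∂Q/∂Y = 8.15/(2√Y) = 0.0217476.
η_Y = (∂Q/∂Y)·(Y/Q) = 0.0217476 × (35110/1394.600) = 0.55.
Since 0 < η < 1, this is a necessity.

0.55 (necessity)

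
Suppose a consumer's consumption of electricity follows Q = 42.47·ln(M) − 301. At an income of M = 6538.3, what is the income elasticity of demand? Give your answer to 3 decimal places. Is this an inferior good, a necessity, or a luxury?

0.589 (necessity)

At M = 6538.3: Q = 72.117.
dQ/dM = 42.47/M = 0.00649557 at this income.
η = (dQ/dM)·(M/Q) = 0.00649557 × (6538.3/72.117) = 0.589.
Since 0 < η < 1, the good is a necessity.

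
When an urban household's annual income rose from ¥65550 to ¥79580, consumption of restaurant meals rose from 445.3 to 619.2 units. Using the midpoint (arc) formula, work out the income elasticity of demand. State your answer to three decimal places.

ΔQ = 619.2 − 445.3 = 173.9; midpoint Q̄ = (445.3 + 619.2)/2 = 532.25.
ΔI = 79580 − 65550 = 14030; midpoint Ī = (65550 + 79580)/2 = 72565.
η = (ΔQ/Q̄) ÷ (ΔI/Ī) = (173.9/532.25) ÷ (14030/72565) = 1.690.

1.690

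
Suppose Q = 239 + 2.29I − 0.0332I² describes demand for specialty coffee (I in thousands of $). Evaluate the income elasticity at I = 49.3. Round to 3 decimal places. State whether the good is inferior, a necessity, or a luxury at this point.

-0.179 (inferior good)

At I = 49.3: Q = 271.2047.
dQ/dI = 2.29 − 0.0664I = -0.98352.
η = (dQ/dI)·(I/Q) = -0.98352 × (49.3/271.2047) = -0.179.
η < 0 ⇒ inferior good.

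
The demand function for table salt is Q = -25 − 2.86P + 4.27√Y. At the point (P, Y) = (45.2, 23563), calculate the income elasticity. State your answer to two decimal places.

0.65

At P = 45.2, Y = 23563: Q = 501.183.
Holding P constant, ∂Q/∂Y = 4.27/(2√Y) = 0.0139086.
η_Y = (∂Q/∂Y)·(Y/Q) = 0.0139086 × (23563/501.183) = 0.65.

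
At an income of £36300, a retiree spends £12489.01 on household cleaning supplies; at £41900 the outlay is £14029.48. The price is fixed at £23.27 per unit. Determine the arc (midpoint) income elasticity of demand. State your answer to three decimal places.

0.811

With a constant price, Q₁ = 12489.01/23.27 = 536.700 and Q₂ = 14029.48/23.27 = 602.900 (equivalently, work directly with expenditure since P cancels).
Midpoint %ΔQ = (14029.48 − 12489.01)/13259.25 = 0.11618; midpoint %ΔI = (41900 − 36300)/39100 = 0.14322.
η = 0.11618 / 0.14322 = 0.811.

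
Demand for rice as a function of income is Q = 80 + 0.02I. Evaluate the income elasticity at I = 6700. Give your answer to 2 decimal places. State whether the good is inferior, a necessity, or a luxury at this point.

0.63 (necessity)

At I = 6700: Q = 214.000.
dQ/dI = 0.02.
η = (dQ/dI)·(I/Q) = 0.02 × (6700/214.000) = 0.63.
Since 0 < η < 1, the good is a necessity.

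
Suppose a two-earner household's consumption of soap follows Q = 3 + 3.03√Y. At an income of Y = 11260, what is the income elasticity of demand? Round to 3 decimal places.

0.495

At Y = 11260: Q = 324.523.
dQ/dY = 3.03/(2√Y) = 0.0142772 at this income.
η = (dQ/dY)·(Y/Q) = 0.0142772 × (11260/324.523) = 0.495.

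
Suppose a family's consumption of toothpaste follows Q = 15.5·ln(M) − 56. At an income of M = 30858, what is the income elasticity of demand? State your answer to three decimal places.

At M = 30858: Q = 104.226.
dQ/dM = 15.5/M = 0.000502301 at this income.
η = (dQ/dM)·(M/Q) = 0.000502301 × (30858/104.226) = 0.149.

0.149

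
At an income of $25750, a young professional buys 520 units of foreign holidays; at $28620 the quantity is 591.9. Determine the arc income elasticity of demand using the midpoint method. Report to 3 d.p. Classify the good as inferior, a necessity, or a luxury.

1.225 (luxury)

ΔQ = 591.9 − 520 = 71.9; midpoint Q̄ = (520 + 591.9)/2 = 555.95.
ΔI = 28620 − 25750 = 2870; midpoint Ī = (25750 + 28620)/2 = 27185.
η = (ΔQ/Q̄) ÷ (ΔI/Ī) = (71.9/555.95) ÷ (2870/27185) = 1.225.
η > 1 ⇒ luxury.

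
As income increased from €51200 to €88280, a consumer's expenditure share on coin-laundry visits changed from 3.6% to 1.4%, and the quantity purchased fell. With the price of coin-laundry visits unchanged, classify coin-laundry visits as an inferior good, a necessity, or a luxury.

Quantity demanded falls as income rises, so η < 0.

inferior good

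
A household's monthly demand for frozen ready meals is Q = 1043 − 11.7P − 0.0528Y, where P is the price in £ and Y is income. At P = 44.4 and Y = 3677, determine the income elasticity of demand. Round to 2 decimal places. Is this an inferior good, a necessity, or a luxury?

At P = 44.4, Y = 3677: Q = 329.374.
Holding P constant, ∂Q/∂Y = −0.0528.
η_Y = (∂Q/∂Y)·(Y/Q) = -0.0528 × (3677/329.374) = -0.59.
Since η < 0, this is an inferior good.

-0.59 (inferior good)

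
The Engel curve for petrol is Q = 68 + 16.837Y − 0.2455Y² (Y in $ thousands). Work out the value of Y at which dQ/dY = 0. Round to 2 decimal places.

dQ/dY = 16.837 − 0.491Y.
The good is inferior where dQ/dY < 0. Setting dQ/dY = 0 gives Y = 16.837 / 0.491 = 34.29.

34.29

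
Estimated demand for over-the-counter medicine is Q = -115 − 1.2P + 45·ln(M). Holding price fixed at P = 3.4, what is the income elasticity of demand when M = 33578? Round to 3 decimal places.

At P = 3.4, M = 33578: Q = 349.893.
Holding P constant, ∂Q/∂M = 45/M = 0.00134016.
η_M = (∂Q/∂M)·(M/Q) = 0.00134016 × (33578/349.893) = 0.129.

0.129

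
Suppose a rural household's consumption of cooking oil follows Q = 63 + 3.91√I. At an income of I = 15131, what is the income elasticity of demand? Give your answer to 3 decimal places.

At I = 15131: Q = 543.962.
dQ/dI = 3.91/(2√I) = 0.0158933 at this income.
η = (dQ/dI)·(I/Q) = 0.0158933 × (15131/543.962) = 0.442.

0.442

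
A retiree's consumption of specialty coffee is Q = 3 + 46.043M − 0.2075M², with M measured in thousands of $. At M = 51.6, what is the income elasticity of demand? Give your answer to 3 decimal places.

At M = 51.6: Q = 1826.3376.
dQ/dM = 46.043 − 0.415M = 24.62900.
η = (dQ/dM)·(M/Q) = 24.62900 × (51.6/1826.3376) = 0.696.

0.696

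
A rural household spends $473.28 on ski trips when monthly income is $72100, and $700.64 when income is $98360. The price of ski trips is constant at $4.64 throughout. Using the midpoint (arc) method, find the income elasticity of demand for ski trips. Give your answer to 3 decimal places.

1.257

With a constant price, Q₁ = 473.28/4.64 = 102.000 and Q₂ = 700.64/4.64 = 151.000 (equivalently, work directly with expenditure since P cancels).
Midpoint %ΔQ = (700.64 − 473.28)/586.96 = 0.38735; midpoint %ΔI = (98360 − 72100)/85230 = 0.30811.
η = 0.38735 / 0.30811 = 1.257.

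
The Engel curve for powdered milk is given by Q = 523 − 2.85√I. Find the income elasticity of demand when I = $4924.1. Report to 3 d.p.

At I = 4924.1: Q = 323.010.
dQ/dI = -2.85/(2√I) = -0.0203073 at this income.
η = (dQ/dI)·(I/Q) = -0.0203073 × (4924.1/323.010) = -0.310.

-0.310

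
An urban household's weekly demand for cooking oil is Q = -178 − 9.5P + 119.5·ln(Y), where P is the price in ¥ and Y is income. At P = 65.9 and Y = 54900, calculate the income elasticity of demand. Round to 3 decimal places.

At P = 65.9, Y = 54900: Q = 500.086.
Holding P constant, ∂Q/∂Y = 119.5/Y = 0.00217668.
η_Y = (∂Q/∂Y)·(Y/Q) = 0.00217668 × (54900/500.086) = 0.239.

0.239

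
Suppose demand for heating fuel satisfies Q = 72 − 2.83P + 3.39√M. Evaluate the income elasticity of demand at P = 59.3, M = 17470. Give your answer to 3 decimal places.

0.636

At P = 59.3, M = 17470: Q = 352.251.
Holding P constant, ∂Q/∂M = 3.39/(2√M) = 0.012824.
η_M = (∂Q/∂M)·(M/Q) = 0.012824 × (17470/352.251) = 0.636.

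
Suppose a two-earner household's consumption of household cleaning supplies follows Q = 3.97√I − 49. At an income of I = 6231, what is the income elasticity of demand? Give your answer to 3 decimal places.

0.593

At I = 6231: Q = 264.379.
dQ/dI = 3.97/(2√I) = 0.0251467 at this income.
η = (dQ/dI)·(I/Q) = 0.0251467 × (6231/264.379) = 0.593.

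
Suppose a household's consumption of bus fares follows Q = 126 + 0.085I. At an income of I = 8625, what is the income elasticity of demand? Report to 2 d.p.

0.85

At I = 8625: Q = 859.125.
dQ/dI = 0.085.
η = (dQ/dI)·(I/Q) = 0.085 × (8625/859.125) = 0.85.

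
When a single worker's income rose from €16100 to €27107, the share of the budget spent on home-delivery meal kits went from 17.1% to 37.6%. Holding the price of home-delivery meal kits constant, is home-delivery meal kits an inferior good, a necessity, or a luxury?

The budget share rises as income rises, so η > 1.

luxury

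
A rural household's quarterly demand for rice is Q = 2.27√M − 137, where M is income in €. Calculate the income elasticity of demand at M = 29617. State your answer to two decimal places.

At M = 29617: Q = 253.658.
dQ/dM = 2.27/(2√M) = 0.00659516 at this income.
η = (dQ/dM)·(M/Q) = 0.00659516 × (29617/253.658) = 0.77.

0.77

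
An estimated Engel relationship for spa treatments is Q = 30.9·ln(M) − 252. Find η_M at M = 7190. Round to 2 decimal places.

1.38

At M = 7190: Q = 22.406.
dQ/dM = 30.9/M = 0.00429764 at this income.
η = (dQ/dM)·(M/Q) = 0.00429764 × (7190/22.406) = 1.38.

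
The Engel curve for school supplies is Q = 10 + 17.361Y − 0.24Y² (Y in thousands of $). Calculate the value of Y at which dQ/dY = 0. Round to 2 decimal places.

36.17

dQ/dY = 17.361 − 0.48Y.
The good is inferior where dQ/dY < 0. Setting dQ/dY = 0 gives Y = 17.361 / 0.48 = 36.17.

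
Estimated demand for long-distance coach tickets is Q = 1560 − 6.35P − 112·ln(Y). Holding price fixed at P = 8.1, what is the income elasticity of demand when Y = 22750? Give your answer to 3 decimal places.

At P = 8.1, Y = 22750: Q = 384.945.
Holding P constant, ∂Q/∂Y = -112/Y = -0.00492308.
η_Y = (∂Q/∂Y)·(Y/Q) = -0.00492308 × (22750/384.945) = -0.291.

-0.291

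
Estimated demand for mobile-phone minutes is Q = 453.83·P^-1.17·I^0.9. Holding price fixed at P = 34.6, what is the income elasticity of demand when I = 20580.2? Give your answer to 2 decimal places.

0.90

For a multiplicative demand Q = A·P^α·I^β, the income elasticity is β everywhere.
Here β = 0.9, so η = 0.90.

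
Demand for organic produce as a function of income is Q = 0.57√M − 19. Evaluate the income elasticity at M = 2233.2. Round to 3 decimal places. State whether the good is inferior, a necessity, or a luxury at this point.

1.697 (luxury)

At M = 2233.2: Q = 7.936.
dQ/dM = 0.57/(2√M) = 0.00603089 at this income.
η = (dQ/dM)·(M/Q) = 0.00603089 × (2233.2/7.936) = 1.697.
Since η > 1, the good is a luxury.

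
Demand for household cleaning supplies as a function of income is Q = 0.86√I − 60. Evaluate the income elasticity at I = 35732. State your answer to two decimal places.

0.79

At I = 35732: Q = 102.565.
dQ/dI = 0.86/(2√I) = 0.00227478 at this income.
η = (dQ/dI)·(I/Q) = 0.00227478 × (35732/102.565) = 0.79.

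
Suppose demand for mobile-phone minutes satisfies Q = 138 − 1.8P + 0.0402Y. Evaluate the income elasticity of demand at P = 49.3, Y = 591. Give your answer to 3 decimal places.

At P = 49.3, Y = 591: Q = 73.018.
Holding P constant, ∂Q/∂Y = 0.0402.
η_Y = (∂Q/∂Y)·(Y/Q) = 0.0402 × (591/73.018) = 0.325.

0.325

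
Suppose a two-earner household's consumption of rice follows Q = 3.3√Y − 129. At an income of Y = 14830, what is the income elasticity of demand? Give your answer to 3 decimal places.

At Y = 14830: Q = 272.869.
dQ/dY = 3.3/(2√Y) = 0.0135492 at this income.
η = (dQ/dY)·(Y/Q) = 0.0135492 × (14830/272.869) = 0.736.

0.736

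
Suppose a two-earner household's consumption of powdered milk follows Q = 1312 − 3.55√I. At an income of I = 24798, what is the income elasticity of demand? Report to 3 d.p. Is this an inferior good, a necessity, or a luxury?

At I = 24798: Q = 752.968.
dQ/dI = -3.55/(2√I) = -0.0112717 at this income.
η = (dQ/dI)·(I/Q) = -0.0112717 × (24798/752.968) = -0.371.
Since η < 0, the good is an inferior good.

-0.371 (inferior good)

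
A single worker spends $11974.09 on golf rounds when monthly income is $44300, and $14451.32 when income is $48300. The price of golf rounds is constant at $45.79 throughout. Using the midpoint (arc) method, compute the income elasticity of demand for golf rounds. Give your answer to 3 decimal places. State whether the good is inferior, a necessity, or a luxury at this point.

2.170 (luxury)

With a constant price, Q₁ = 11974.09/45.79 = 261.500 and Q₂ = 14451.32/45.79 = 315.600 (equivalently, work directly with expenditure since P cancels).
Midpoint %ΔQ = (14451.32 − 11974.09)/13212.71 = 0.18749; midpoint %ΔI = (48300 − 44300)/46300 = 0.08639.
η = 0.18749 / 0.08639 = 2.170.
η > 1 ⇒ luxury.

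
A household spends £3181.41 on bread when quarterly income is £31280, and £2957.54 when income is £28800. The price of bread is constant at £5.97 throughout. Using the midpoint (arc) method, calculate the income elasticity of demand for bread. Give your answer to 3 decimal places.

With a constant price, Q₁ = 3181.41/5.97 = 532.899 and Q₂ = 2957.54/5.97 = 495.400 (equivalently, work directly with expenditure since P cancels).
Midpoint %ΔQ = (2957.54 − 3181.41)/3069.48 = -0.07293; midpoint %ΔI = (28800 − 31280)/30040 = -0.08256.
η = -0.07293 / -0.08256 = 0.883.

0.883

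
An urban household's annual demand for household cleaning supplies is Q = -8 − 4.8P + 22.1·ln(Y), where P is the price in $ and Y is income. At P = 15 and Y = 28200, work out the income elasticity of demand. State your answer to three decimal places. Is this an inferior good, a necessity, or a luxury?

At P = 15, Y = 28200: Q = 146.460.
Holding P constant, ∂Q/∂Y = 22.1/Y = 0.000783688.
η_Y = (∂Q/∂Y)·(Y/Q) = 0.000783688 × (28200/146.460) = 0.151.
Since 0 < η < 1, this is a necessity.

0.151 (necessity)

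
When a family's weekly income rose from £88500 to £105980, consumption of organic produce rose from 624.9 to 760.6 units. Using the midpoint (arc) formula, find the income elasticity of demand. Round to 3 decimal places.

1.090

ΔQ = 760.6 − 624.9 = 135.7; midpoint Q̄ = (624.9 + 760.6)/2 = 692.75.
ΔI = 105980 − 88500 = 17480; midpoint Ī = (88500 + 105980)/2 = 97240.
η = (ΔQ/Q̄) ÷ (ΔI/Ī) = (135.7/692.75) ÷ (17480/97240) = 1.090.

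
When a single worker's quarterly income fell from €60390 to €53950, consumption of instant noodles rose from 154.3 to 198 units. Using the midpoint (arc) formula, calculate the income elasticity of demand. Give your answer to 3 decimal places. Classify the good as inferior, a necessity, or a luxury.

ΔQ = 198 − 154.3 = 43.7; midpoint Q̄ = (154.3 + 198)/2 = 176.15.
ΔI = 53950 − 60390 = -6440; midpoint Ī = (60390 + 53950)/2 = 57170.
η = (ΔQ/Q̄) ÷ (ΔI/Ī) = (43.7/176.15) ÷ (-6440/57170) = -2.202.
η < 0 ⇒ inferior good.

-2.202 (inferior good)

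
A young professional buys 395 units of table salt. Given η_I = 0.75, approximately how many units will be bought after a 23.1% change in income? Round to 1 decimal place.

%ΔQ ≈ η × %ΔI = 0.75 × 23.1% = 17.325%.
New Q ≈ 395 × (1 + 0.17325) = 463.4.

463.4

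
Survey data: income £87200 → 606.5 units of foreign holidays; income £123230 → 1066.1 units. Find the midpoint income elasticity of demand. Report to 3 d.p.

1.605

ΔQ = 1066.1 − 606.5 = 459.6; midpoint Q̄ = (606.5 + 1066.1)/2 = 836.3.
ΔI = 123230 − 87200 = 36030; midpoint Ī = (87200 + 123230)/2 = 105215.
η = (ΔQ/Q̄) ÷ (ΔI/Ī) = (459.6/836.3) ÷ (36030/105215) = 1.605.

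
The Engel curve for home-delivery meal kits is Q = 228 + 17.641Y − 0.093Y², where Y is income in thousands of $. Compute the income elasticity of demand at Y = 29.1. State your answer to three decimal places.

0.537

At Y = 29.1: Q = 662.5998.
dQ/dY = 17.641 − 0.186Y = 12.22840.
η = (dQ/dY)·(Y/Q) = 12.22840 × (29.1/662.5998) = 0.537.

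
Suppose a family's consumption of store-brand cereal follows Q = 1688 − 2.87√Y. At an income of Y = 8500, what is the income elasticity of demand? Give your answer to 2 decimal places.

-0.09

At Y = 8500: Q = 1423.399.
dQ/dY = -2.87/(2√Y) = -0.0155648 at this income.
η = (dQ/dY)·(Y/Q) = -0.0155648 × (8500/1423.399) = -0.09.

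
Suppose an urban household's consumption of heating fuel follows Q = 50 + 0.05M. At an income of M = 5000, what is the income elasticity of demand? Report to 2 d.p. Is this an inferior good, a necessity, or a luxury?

0.83 (necessity)

At M = 5000: Q = 300.000.
dQ/dM = 0.05.
η = (dQ/dM)·(M/Q) = 0.05 × (5000/300.000) = 0.83.
Since 0 < η < 1, the good is a necessity.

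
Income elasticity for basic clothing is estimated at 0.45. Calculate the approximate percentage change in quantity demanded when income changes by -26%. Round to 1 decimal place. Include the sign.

%ΔQ ≈ η × %ΔI = 0.45 × (-26%) = -11.7%.

-11.7%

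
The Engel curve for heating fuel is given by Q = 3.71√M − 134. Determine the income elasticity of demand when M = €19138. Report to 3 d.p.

0.677

At M = 19138: Q = 379.242.
dQ/dM = 3.71/(2√M) = 0.013409 at this income.
η = (dQ/dM)·(M/Q) = 0.013409 × (19138/379.242) = 0.677.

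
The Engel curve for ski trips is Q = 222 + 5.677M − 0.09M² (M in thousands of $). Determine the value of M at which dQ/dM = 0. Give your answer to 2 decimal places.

31.54

dQ/dM = 5.677 − 0.18M.
The good is inferior where dQ/dM < 0. Setting dQ/dM = 0 gives M = 5.677 / 0.18 = 31.54.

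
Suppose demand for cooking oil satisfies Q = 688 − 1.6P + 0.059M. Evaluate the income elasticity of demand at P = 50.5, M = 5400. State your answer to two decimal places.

0.34

At P = 50.5, M = 5400: Q = 925.800.
Holding P constant, ∂Q/∂M = 0.059.
η_M = (∂Q/∂M)·(M/Q) = 0.059 × (5400/925.800) = 0.34.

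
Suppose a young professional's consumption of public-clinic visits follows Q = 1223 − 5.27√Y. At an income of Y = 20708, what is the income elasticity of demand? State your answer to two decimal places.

At Y = 20708: Q = 464.633.
dQ/dY = -5.27/(2√Y) = -0.018311 at this income.
η = (dQ/dY)·(Y/Q) = -0.018311 × (20708/464.633) = -0.82.

-0.82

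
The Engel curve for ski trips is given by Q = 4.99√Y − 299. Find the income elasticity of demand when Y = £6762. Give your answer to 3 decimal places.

At Y = 6762: Q = 111.335.
dQ/dY = 4.99/(2√Y) = 0.0303412 at this income.
η = (dQ/dY)·(Y/Q) = 0.0303412 × (6762/111.335) = 1.843.

1.843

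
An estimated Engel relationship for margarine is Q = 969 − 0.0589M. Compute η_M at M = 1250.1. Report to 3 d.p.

At M = 1250.1: Q = 895.369.
dQ/dM = −0.0589.
η = (dQ/dM)·(M/Q) = -0.0589 × (1250.1/895.369) = -0.082.

-0.082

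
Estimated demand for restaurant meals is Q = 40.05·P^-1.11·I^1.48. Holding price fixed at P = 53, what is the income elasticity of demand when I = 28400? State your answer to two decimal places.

For a multiplicative demand Q = A·P^α·I^β, the income elasticity is β everywhere.
Here β = 1.48, so η = 1.48.

1.48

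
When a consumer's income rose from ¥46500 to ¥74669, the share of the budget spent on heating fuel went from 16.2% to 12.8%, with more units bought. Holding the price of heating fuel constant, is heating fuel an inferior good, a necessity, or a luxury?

necessity

Quantity rises but the budget share falls as income rises, so 0 < η < 1.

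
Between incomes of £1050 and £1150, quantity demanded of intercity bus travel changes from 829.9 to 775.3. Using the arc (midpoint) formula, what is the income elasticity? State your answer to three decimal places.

-0.748

ΔQ = 775.3 − 829.9 = -54.6; midpoint Q̄ = (829.9 + 775.3)/2 = 802.6.
ΔI = 1150 − 1050 = 100; midpoint Ī = (1050 + 1150)/2 = 1100.
η = (ΔQ/Q̄) ÷ (ΔI/Ī) = (-54.6/802.6) ÷ (100/1100) = -0.748.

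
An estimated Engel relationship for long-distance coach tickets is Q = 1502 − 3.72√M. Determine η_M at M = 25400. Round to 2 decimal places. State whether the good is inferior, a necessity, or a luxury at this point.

-0.33 (inferior good)

At M = 25400: Q = 909.130.
dQ/dM = -3.72/(2√M) = -0.0116707 at this income.
η = (dQ/dM)·(M/Q) = -0.0116707 × (25400/909.130) = -0.33.
Since η < 0, the good is an inferior good.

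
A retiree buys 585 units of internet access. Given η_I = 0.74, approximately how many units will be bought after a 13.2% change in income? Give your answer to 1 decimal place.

642.1

%ΔQ ≈ η × %ΔI = 0.74 × 13.2% = 9.768%.
New Q ≈ 585 × (1 + 0.09768) = 642.1.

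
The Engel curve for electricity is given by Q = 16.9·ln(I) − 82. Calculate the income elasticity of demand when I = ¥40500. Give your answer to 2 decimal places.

At I = 40500: Q = 97.293.
dQ/dI = 16.9/I = 0.000417284 at this income.
η = (dQ/dI)·(I/Q) = 0.000417284 × (40500/97.293) = 0.17.

0.17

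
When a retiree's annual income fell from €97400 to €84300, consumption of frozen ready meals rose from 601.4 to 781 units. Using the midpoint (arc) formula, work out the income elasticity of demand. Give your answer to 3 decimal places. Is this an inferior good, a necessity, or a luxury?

-1.802 (inferior good)

ΔQ = 781 − 601.4 = 179.6; midpoint Q̄ = (601.4 + 781)/2 = 691.2.
ΔI = 84300 − 97400 = -13100; midpoint Ī = (97400 + 84300)/2 = 90850.
η = (ΔQ/Q̄) ÷ (ΔI/Ī) = (179.6/691.2) ÷ (-13100/90850) = -1.802.
η < 0 ⇒ inferior good.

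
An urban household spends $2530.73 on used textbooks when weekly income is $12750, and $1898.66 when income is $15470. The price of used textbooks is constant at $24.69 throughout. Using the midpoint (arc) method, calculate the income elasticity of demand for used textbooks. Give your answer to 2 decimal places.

With a constant price, Q₁ = 2530.73/24.69 = 102.500 and Q₂ = 1898.66/24.69 = 76.900 (equivalently, work directly with expenditure since P cancels).
Midpoint %ΔQ = (1898.66 − 2530.73)/2214.70 = -0.28540; midpoint %ΔI = (15470 − 12750)/14110 = 0.19277.
η = -0.28540 / 0.19277 = -1.48.

-1.48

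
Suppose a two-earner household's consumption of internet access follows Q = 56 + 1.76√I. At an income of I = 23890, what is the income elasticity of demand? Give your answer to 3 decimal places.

0.415

At I = 23890: Q = 328.032.
dQ/dI = 1.76/(2√I) = 0.00569344 at this income.
η = (dQ/dI)·(I/Q) = 0.00569344 × (23890/328.032) = 0.415.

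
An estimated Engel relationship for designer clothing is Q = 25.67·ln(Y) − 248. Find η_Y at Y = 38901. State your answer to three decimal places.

1.102

At Y = 38901: Q = 23.300.
dQ/dY = 25.67/Y = 0.00065988 at this income.
η = (dQ/dY)·(Y/Q) = 0.00065988 × (38901/23.300) = 1.102.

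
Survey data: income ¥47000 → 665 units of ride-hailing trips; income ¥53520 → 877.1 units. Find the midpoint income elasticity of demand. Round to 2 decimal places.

2.12

ΔQ = 877.1 − 665 = 212.1; midpoint Q̄ = (665 + 877.1)/2 = 771.05.
ΔI = 53520 − 47000 = 6520; midpoint Ī = (47000 + 53520)/2 = 50260.
η = (ΔQ/Q̄) ÷ (ΔI/Ī) = (212.1/771.05) ÷ (6520/50260) = 2.12.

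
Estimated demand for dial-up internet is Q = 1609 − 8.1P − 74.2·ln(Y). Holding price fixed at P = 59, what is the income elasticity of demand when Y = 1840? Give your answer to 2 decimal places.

-0.13

At P = 59, Y = 1840: Q = 573.300.
Holding P constant, ∂Q/∂Y = -74.2/Y = -0.0403261.
η_Y = (∂Q/∂Y)·(Y/Q) = -0.0403261 × (1840/573.300) = -0.13.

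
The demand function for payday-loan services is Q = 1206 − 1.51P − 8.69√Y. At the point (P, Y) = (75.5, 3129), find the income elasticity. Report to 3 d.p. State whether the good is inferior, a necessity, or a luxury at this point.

At P = 75.5, Y = 3129: Q = 605.898.
Holding P constant, ∂Q/∂Y = -8.69/(2√Y) = -0.077676.
η_Y = (∂Q/∂Y)·(Y/Q) = -0.077676 × (3129/605.898) = -0.401.
Since η < 0, this is an inferior good.

-0.401 (inferior good)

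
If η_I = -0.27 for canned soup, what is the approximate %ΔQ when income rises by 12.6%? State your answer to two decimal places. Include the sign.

-3.40%

%ΔQ ≈ η × %ΔI = -0.27 × 12.6% = -3.40%.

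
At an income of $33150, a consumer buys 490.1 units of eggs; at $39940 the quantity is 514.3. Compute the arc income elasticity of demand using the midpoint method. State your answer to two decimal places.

0.26

ΔQ = 514.3 − 490.1 = 24.2; midpoint Q̄ = (490.1 + 514.3)/2 = 502.2.
ΔI = 39940 − 33150 = 6790; midpoint Ī = (33150 + 39940)/2 = 36545.
η = (ΔQ/Q̄) ÷ (ΔI/Ī) = (24.2/502.2) ÷ (6790/36545) = 0.26.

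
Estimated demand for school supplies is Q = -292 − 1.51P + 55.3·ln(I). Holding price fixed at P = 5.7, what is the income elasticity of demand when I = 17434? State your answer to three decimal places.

At P = 5.7, I = 17434: Q = 239.463.
Holding P constant, ∂Q/∂I = 55.3/I = 0.00317196.
η_I = (∂Q/∂I)·(I/Q) = 0.00317196 × (17434/239.463) = 0.231.

0.231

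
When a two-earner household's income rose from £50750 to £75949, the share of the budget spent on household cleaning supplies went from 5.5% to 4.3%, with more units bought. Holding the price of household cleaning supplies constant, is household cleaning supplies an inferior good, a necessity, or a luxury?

Quantity rises but the budget share falls as income rises, so 0 < η < 1.

necessity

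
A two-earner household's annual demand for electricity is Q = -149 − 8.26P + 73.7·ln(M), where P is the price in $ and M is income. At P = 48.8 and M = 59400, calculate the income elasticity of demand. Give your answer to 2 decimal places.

At P = 48.8, M = 59400: Q = 258.026.
Holding P constant, ∂Q/∂M = 73.7/M = 0.00124074.
η_M = (∂Q/∂M)·(M/Q) = 0.00124074 × (59400/258.026) = 0.29.

0.29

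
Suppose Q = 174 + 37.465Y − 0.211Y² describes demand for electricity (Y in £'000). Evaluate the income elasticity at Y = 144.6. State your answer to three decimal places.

At Y = 144.6: Q = 1179.6062.
dQ/dY = 37.465 − 0.422Y = -23.55620.
η = (dQ/dY)·(Y/Q) = -23.55620 × (144.6/1179.6062) = -2.888.

-2.888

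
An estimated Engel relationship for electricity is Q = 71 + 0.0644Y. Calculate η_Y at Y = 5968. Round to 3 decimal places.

At Y = 5968: Q = 455.339.
dQ/dY = 0.0644.
η = (dQ/dY)·(Y/Q) = 0.0644 × (5968/455.339) = 0.844.

0.844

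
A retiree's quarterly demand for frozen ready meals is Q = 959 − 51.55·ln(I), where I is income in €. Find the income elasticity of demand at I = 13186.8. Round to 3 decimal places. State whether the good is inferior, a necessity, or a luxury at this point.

At I = 13186.8: Q = 469.947.
dQ/dI = -51.55/I = -0.00390921 at this income.
η = (dQ/dI)·(I/Q) = -0.00390921 × (13186.8/469.947) = -0.110.
Since η < 0, the good is an inferior good.

-0.110 (inferior good)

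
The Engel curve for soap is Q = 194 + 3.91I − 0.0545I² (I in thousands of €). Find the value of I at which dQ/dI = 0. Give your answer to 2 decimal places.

35.87

dQ/dI = 3.91 − 0.109I.
The good is inferior where dQ/dI < 0. Setting dQ/dI = 0 gives I = 3.91 / 0.109 = 35.87.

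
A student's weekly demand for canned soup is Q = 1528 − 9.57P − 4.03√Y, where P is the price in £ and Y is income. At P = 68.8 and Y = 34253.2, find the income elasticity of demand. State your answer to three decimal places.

At P = 68.8, Y = 34253.2: Q = 123.727.
Holding P constant, ∂Q/∂Y = -4.03/(2√Y) = -0.0108874.
η_Y = (∂Q/∂Y)·(Y/Q) = -0.0108874 × (34253.2/123.727) = -3.014.

-3.014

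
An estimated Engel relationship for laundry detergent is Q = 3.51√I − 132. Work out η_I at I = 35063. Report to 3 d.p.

0.626

At I = 35063: Q = 525.252.
dQ/dI = 3.51/(2√I) = 0.00937244 at this income.
η = (dQ/dI)·(I/Q) = 0.00937244 × (35063/525.252) = 0.626.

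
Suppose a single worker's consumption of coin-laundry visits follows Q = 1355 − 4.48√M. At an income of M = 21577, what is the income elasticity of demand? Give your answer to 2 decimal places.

-0.47

At M = 21577: Q = 696.928.
dQ/dM = -4.48/(2√M) = -0.0152494 at this income.
η = (dQ/dM)·(M/Q) = -0.0152494 × (21577/696.928) = -0.47.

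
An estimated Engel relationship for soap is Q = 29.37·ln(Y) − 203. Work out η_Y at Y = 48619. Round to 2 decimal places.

0.26

At Y = 48619: Q = 113.954.
dQ/dY = 29.37/Y = 0.000604085 at this income.
η = (dQ/dY)·(Y/Q) = 0.000604085 × (48619/113.954) = 0.26.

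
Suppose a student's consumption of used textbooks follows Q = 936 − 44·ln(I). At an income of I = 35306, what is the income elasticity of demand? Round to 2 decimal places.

-0.09

At I = 35306: Q = 475.240.
dQ/dI = -44/I = -0.00124625 at this income.
η = (dQ/dI)·(I/Q) = -0.00124625 × (35306/475.240) = -0.09.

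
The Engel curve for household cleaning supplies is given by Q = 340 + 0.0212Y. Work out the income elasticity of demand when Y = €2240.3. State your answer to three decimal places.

At Y = 2240.3: Q = 387.494.
dQ/dY = 0.0212.
η = (dQ/dY)·(Y/Q) = 0.0212 × (2240.3/387.494) = 0.123.

0.123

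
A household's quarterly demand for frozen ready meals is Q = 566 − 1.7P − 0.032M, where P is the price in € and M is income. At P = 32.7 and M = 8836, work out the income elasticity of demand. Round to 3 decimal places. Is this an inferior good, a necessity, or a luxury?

-1.242 (inferior good)

At P = 32.7, M = 8836: Q = 227.658.
Holding P constant, ∂Q/∂M = −0.032.
η_M = (∂Q/∂M)·(M/Q) = -0.032 × (8836/227.658) = -1.242.
Since η < 0, this is an inferior good.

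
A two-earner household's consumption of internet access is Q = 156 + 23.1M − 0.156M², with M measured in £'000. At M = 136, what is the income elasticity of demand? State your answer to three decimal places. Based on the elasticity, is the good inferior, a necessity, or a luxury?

-6.378 (inferior good)

At M = 136: Q = 412.2240.
dQ/dM = 23.1 − 0.312M = -19.33200.
η = (dQ/dM)·(M/Q) = -19.33200 × (136/412.2240) = -6.378.
η < 0 ⇒ inferior good.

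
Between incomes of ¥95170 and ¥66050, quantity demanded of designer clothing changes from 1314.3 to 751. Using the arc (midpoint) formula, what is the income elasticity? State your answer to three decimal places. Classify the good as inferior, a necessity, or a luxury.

1.510 (luxury)

ΔQ = 751 − 1314.3 = -563.3; midpoint Q̄ = (1314.3 + 751)/2 = 1032.65.
ΔI = 66050 − 95170 = -29120; midpoint Ī = (95170 + 66050)/2 = 80610.
η = (ΔQ/Q̄) ÷ (ΔI/Ī) = (-563.3/1032.65) ÷ (-29120/80610) = 1.510.
η > 1 ⇒ luxury.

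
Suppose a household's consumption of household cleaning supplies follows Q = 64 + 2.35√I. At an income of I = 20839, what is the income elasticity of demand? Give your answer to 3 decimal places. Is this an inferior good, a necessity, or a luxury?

0.421 (necessity)

At I = 20839: Q = 403.239.
dQ/dI = 2.35/(2√I) = 0.00813953 at this income.
η = (dQ/dI)·(I/Q) = 0.00813953 × (20839/403.239) = 0.421.
Since 0 < η < 1, the good is a necessity.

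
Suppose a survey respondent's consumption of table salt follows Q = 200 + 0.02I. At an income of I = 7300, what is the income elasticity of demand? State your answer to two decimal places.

0.42

At I = 7300: Q = 346.000.
dQ/dI = 0.02.
η = (dQ/dI)·(I/Q) = 0.02 × (7300/346.000) = 0.42.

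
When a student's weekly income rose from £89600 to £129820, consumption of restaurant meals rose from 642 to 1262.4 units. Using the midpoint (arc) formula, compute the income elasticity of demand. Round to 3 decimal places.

ΔQ = 1262.4 − 642 = 620.4; midpoint Q̄ = (642 + 1262.4)/2 = 952.2.
ΔI = 129820 − 89600 = 40220; midpoint Ī = (89600 + 129820)/2 = 109710.
η = (ΔQ/Q̄) ÷ (ΔI/Ī) = (620.4/952.2) ÷ (40220/109710) = 1.777.

1.777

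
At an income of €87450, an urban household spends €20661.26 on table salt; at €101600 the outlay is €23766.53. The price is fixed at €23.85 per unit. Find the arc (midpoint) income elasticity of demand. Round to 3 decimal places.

With a constant price, Q₁ = 20661.26/23.85 = 866.300 and Q₂ = 23766.53/23.85 = 996.500 (equivalently, work directly with expenditure since P cancels).
Midpoint %ΔQ = (23766.53 − 20661.26)/22213.89 = 0.13979; midpoint %ΔI = (101600 − 87450)/94525 = 0.14970.
η = 0.13979 / 0.14970 = 0.934.

0.934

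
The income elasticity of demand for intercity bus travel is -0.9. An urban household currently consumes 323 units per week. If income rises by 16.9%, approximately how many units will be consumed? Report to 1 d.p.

%ΔQ ≈ η × %ΔI = -0.9 × 16.9% = -15.21%.
New Q ≈ 323 × (1 − 0.1521) = 273.9.

273.9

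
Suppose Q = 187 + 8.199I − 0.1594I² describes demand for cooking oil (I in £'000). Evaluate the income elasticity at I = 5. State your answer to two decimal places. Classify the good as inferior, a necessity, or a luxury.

At I = 5: Q = 224.0100.
dQ/dI = 8.199 − 0.3188I = 6.60500.
η = (dQ/dI)·(I/Q) = 6.60500 × (5/224.0100) = 0.15.
0 < η < 1 ⇒ necessity.

0.15 (necessity)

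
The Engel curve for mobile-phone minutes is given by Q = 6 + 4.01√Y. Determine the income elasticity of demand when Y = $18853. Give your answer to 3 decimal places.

At Y = 18853: Q = 556.598.
dQ/dY = 4.01/(2√Y) = 0.0146024 at this income.
η = (dQ/dY)·(Y/Q) = 0.0146024 × (18853/556.598) = 0.495.

0.495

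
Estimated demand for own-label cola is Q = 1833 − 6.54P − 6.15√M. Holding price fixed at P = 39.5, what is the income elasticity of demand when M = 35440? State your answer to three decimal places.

At P = 39.5, M = 35440: Q = 416.901.
Holding P constant, ∂Q/∂M = -6.15/(2√M) = -0.0163342.
η_M = (∂Q/∂M)·(M/Q) = -0.0163342 × (35440/416.901) = -1.389.

-1.389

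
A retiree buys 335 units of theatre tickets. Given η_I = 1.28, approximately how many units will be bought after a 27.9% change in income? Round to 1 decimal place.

454.6

%ΔQ ≈ η × %ΔI = 1.28 × 27.9% = 35.712%.
New Q ≈ 335 × (1 + 0.35712) = 454.6.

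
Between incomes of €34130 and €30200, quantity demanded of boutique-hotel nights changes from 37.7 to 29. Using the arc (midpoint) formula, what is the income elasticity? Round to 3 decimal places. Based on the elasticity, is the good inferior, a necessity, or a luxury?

ΔQ = 29 − 37.7 = -8.7; midpoint Q̄ = (37.7 + 29)/2 = 33.35.
ΔI = 30200 − 34130 = -3930; midpoint Ī = (34130 + 30200)/2 = 32165.
η = (ΔQ/Q̄) ÷ (ΔI/Ī) = (-8.7/33.35) ÷ (-3930/32165) = 2.135.
η > 1 ⇒ luxury.

2.135 (luxury)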